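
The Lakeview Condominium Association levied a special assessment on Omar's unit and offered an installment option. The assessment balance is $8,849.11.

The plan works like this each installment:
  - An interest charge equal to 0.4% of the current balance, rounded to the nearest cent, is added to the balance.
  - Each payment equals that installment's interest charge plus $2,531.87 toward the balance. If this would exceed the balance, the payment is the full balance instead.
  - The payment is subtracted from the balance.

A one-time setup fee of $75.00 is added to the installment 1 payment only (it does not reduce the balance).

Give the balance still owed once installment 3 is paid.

$1,253.50

Installment 1: opening $8,849.11; interest $35.40 → $8,884.51; payment $2,567.27 (+ $75.00 fee); balance $6,317.24
Installment 2: opening $6,317.24; interest $25.27 → $6,342.51; payment $2,557.14; balance $3,785.37
Installment 3: opening $3,785.37; interest $15.14 → $3,800.51; payment $2,547.01; balance $1,253.50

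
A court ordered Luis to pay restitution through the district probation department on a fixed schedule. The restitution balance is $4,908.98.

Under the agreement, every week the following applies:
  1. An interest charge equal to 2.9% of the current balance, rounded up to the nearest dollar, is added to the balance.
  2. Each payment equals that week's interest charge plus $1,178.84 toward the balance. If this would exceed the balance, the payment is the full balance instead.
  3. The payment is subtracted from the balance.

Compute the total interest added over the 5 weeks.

Week 1: opening $4,908.98; interest $143.00 → $5,051.98; payment $1,321.84; balance $3,730.14
Week 2: opening $3,730.14; interest $109.00 → $3,839.14; payment $1,287.84; balance $2,551.30
Week 3: opening $2,551.30; interest $74.00 → $2,625.30; payment $1,252.84; balance $1,372.46
Week 4: opening $1,372.46; interest $40.00 → $1,412.46; payment $1,218.84; balance $193.62
Week 5: opening $193.62; interest $6.00 → $199.62; payment $199.62; balance $0.00
Total interest: $143.00 + $109.00 + $74.00 + $40.00 + $6.00 = $372.00

$372.00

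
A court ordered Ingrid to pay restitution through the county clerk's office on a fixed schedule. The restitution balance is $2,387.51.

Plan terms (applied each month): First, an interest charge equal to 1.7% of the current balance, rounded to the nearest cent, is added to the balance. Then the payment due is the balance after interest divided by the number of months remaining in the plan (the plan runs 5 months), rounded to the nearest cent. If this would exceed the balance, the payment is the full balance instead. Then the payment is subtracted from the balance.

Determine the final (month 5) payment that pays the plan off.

$519.49

Month 1: $2,387.51 +$40.59 interest = $2,428.10; pay $485.62 → $1,942.48
Month 2: $1,942.48 +$33.02 interest = $1,975.50; pay $493.88 → $1,481.62
Month 3: $1,481.62 +$25.19 interest = $1,506.81; pay $502.27 → $1,004.54
Month 4: $1,004.54 +$17.08 interest = $1,021.62; pay $510.81 → $510.81
Month 5: $510.81 +$8.68 interest = $519.49; pay $519.49 → $0.00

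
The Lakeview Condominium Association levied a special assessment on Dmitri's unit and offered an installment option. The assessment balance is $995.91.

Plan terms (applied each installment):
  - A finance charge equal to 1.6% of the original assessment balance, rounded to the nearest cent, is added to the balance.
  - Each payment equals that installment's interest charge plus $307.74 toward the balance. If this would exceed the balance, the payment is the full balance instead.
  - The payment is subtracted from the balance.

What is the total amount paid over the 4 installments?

$1,059.63

Installment 1: opening $995.91; interest $15.93 → $1,011.84; payment $323.67; balance $688.17
Installment 2: opening $688.17; interest $15.93 → $704.10; payment $323.67; balance $380.43
Installment 3: opening $380.43; interest $15.93 → $396.36; payment $323.67; balance $72.69
Installment 4: opening $72.69; interest $15.93 → $88.62; payment $88.62; balance $0.00
Total paid: $1,059.63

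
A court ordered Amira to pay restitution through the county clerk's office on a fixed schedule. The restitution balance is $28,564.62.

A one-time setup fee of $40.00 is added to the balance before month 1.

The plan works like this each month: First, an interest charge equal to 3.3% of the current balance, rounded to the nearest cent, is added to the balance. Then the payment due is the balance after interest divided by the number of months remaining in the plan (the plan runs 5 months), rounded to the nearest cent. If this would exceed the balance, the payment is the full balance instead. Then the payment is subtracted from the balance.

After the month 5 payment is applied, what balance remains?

Month 1: $28,604.62 +$943.95 interest = $29,548.57; pay $5,909.71 → $23,638.86
Month 2: $23,638.86 +$780.08 interest = $24,418.94; pay $6,104.74 → $18,314.20
Month 3: $18,314.20 +$604.37 interest = $18,918.57; pay $6,306.19 → $12,612.38
Month 4: $12,612.38 +$416.21 interest = $13,028.59; pay $6,514.30 → $6,514.29
Month 5: $6,514.29 +$214.97 interest = $6,729.26; pay $6,729.26 → $0.00

$0.00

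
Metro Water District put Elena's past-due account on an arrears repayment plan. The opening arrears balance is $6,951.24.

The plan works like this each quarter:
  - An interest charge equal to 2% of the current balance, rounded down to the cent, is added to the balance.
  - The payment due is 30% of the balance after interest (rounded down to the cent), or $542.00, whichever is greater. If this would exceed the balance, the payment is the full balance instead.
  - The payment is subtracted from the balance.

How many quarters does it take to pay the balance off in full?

Quarter 1: opening $6,951.24; interest $139.02 → $7,090.26; payment $2,127.07; balance $4,963.19
Quarter 2: opening $4,963.19; interest $99.26 → $5,062.45; payment $1,518.73; balance $3,543.72
Quarter 3: opening $3,543.72; interest $70.87 → $3,614.59; payment $1,084.37; balance $2,530.22
Quarter 4: opening $2,530.22; interest $50.60 → $2,580.82; payment $774.24; balance $1,806.58
Quarter 5: opening $1,806.58; interest $36.13 → $1,842.71; payment $552.81; balance $1,289.90
Quarter 6: opening $1,289.90; interest $25.79 → $1,315.69; payment $542.00; balance $773.69
Quarter 7: opening $773.69; interest $15.47 → $789.16; payment $542.00; balance $247.16
Quarter 8: opening $247.16; interest $4.94 → $252.10; payment $252.10; balance $0.00
Balance reaches $0.00 in quarter 8.

8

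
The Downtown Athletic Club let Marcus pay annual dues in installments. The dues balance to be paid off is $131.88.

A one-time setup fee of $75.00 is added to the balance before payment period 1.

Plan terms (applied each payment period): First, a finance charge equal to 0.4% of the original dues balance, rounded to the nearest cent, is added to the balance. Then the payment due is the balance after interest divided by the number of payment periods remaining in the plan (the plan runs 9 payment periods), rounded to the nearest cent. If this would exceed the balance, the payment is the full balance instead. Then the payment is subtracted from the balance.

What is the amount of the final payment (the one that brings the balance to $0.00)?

Payment period 1: opening $206.88; interest $0.53 → $207.41; payment $23.05; balance $184.36
Payment period 2: opening $184.36; interest $0.53 → $184.89; payment $23.11; balance $161.78
Payment period 3: opening $161.78; interest $0.53 → $162.31; payment $23.19; balance $139.12
Payment period 4: opening $139.12; interest $0.53 → $139.65; payment $23.28; balance $116.37
Payment period 5: opening $116.37; interest $0.53 → $116.90; payment $23.38; balance $93.52
Payment period 6: opening $93.52; interest $0.53 → $94.05; payment $23.51; balance $70.54
Payment period 7: opening $70.54; interest $0.53 → $71.07; payment $23.69; balance $47.38
Payment period 8: opening $47.38; interest $0.53 → $47.91; payment $23.96; balance $23.95
Payment period 9: opening $23.95; interest $0.53 → $24.48; payment $24.48; balance $0.00

$24.48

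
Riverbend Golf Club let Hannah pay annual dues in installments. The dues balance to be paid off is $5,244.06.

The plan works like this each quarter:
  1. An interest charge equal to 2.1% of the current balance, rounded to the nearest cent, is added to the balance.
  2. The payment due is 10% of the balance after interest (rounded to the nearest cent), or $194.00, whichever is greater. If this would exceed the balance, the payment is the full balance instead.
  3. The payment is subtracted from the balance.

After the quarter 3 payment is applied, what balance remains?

Quarter 1: $5,244.06 +$110.13 interest = $5,354.19; pay $535.42 → $4,818.77
Quarter 2: $4,818.77 +$101.19 interest = $4,919.96; pay $492.00 → $4,427.96
Quarter 3: $4,427.96 +$92.99 interest = $4,520.95; pay $452.10 → $4,068.85

$4,068.85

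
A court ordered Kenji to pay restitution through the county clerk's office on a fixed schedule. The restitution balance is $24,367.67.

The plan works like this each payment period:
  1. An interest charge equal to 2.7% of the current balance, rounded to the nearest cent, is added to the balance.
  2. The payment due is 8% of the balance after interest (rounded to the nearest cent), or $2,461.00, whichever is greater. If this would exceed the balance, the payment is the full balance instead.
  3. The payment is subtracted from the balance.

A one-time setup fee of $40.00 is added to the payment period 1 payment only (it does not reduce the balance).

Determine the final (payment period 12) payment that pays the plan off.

Payment period 1: opening $24,367.67; interest $657.93 → $25,025.60; payment $2,461.00 (+ $40.00 fee); balance $22,564.60
Payment period 2: opening $22,564.60; interest $609.24 → $23,173.84; payment $2,461.00; balance $20,712.84
Payment period 3: opening $20,712.84; interest $559.25 → $21,272.09; payment $2,461.00; balance $18,811.09
Payment period 4: opening $18,811.09; interest $507.90 → $19,318.99; payment $2,461.00; balance $16,857.99
Payment period 5: opening $16,857.99; interest $455.17 → $17,313.16; payment $2,461.00; balance $14,852.16
Payment period 6: opening $14,852.16; interest $401.01 → $15,253.17; payment $2,461.00; balance $12,792.17
Payment period 7: opening $12,792.17; interest $345.39 → $13,137.56; payment $2,461.00; balance $10,676.56
Payment period 8: opening $10,676.56; interest $288.27 → $10,964.83; payment $2,461.00; balance $8,503.83
Payment period 9: opening $8,503.83; interest $229.60 → $8,733.43; payment $2,461.00; balance $6,272.43
Payment period 10: opening $6,272.43; interest $169.36 → $6,441.79; payment $2,461.00; balance $3,980.79
Payment period 11: opening $3,980.79; interest $107.48 → $4,088.27; payment $2,461.00; balance $1,627.27
Payment period 12: opening $1,627.27; interest $43.94 → $1,671.21; payment $1,671.21; balance $0.00

$1,671.21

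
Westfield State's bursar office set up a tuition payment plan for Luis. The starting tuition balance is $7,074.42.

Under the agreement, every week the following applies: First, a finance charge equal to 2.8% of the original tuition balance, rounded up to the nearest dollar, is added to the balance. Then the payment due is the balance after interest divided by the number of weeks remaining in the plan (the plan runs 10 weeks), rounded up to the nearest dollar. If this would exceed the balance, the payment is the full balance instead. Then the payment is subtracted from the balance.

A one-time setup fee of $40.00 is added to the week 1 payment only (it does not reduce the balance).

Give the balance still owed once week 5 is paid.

# | Opening | Interest | Payment | Fee | End bal
1 | $7,074.42 | $199.00 | $728.00 | $40.00 | $6,545.42
2 | $6,545.42 | $199.00 | $750.00 | — | $5,994.42
3 | $5,994.42 | $199.00 | $775.00 | — | $5,418.42
4 | $5,418.42 | $199.00 | $803.00 | — | $4,814.42
5 | $4,814.42 | $199.00 | $836.00 | — | $4,177.42

$4,177.42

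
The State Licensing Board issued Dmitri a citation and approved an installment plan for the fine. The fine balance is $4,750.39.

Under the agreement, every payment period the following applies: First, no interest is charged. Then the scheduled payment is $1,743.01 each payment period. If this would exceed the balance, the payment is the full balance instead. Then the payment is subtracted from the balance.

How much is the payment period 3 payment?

# | Opening | Payment | End bal
1 | $4,750.39 | $1,743.01 | $3,007.38
2 | $3,007.38 | $1,743.01 | $1,264.37
3 | $1,264.37 | $1,264.37 | $0.00

$1,264.37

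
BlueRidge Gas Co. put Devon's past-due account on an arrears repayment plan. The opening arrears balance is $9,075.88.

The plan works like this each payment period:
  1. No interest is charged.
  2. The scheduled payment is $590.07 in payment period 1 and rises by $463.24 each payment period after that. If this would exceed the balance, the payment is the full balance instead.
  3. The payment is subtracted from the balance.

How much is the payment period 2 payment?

Payment period 1: opening $9,075.88; payment $590.07; balance $8,485.81
Payment period 2: opening $8,485.81; payment $1,053.31; balance $7,432.50

$1,053.31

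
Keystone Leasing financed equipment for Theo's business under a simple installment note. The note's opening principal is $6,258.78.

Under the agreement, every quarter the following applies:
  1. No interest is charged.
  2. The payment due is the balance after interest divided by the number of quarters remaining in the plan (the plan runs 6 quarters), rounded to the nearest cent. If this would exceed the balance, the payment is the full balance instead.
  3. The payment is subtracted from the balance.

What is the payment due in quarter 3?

# | Opening | Payment | End bal
1 | $6,258.78 | $1,043.13 | $5,215.65
2 | $5,215.65 | $1,043.13 | $4,172.52
3 | $4,172.52 | $1,043.13 | $3,129.39

$1,043.13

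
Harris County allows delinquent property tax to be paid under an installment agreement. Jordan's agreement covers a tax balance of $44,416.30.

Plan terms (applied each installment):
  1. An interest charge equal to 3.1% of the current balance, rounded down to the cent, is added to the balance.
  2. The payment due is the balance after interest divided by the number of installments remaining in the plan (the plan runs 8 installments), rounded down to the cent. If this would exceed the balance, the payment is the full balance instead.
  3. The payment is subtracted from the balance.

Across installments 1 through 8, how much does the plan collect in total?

Installment 1: $44,416.30 +$1,376.90 interest = $45,793.20; pay $5,724.15 → $40,069.05
Installment 2: $40,069.05 +$1,242.14 interest = $41,311.19; pay $5,901.59 → $35,409.60
Installment 3: $35,409.60 +$1,097.69 interest = $36,507.29; pay $6,084.54 → $30,422.75
Installment 4: $30,422.75 +$943.10 interest = $31,365.85; pay $6,273.17 → $25,092.68
Installment 5: $25,092.68 +$777.87 interest = $25,870.55; pay $6,467.63 → $19,402.92
Installment 6: $19,402.92 +$601.49 interest = $20,004.41; pay $6,668.13 → $13,336.28
Installment 7: $13,336.28 +$413.42 interest = $13,749.70; pay $6,874.85 → $6,874.85
Installment 8: $6,874.85 +$213.12 interest = $7,087.97; pay $7,087.97 → $0.00
Total paid: $51,082.03

$51,082.03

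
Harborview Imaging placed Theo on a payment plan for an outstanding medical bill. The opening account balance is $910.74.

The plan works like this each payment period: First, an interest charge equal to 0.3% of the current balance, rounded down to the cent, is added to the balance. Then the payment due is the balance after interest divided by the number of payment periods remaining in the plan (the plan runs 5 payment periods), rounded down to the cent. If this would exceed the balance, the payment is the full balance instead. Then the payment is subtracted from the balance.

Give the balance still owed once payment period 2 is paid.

# | Opening | Interest | Payment | End bal
1 | $910.74 | $2.73 | $182.69 | $730.78
2 | $730.78 | $2.19 | $183.24 | $549.73

$549.73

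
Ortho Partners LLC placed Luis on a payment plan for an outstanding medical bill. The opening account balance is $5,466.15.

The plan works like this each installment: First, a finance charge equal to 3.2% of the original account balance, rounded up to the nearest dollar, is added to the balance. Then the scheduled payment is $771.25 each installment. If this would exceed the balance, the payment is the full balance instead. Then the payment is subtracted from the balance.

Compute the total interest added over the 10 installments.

Installment 1: opening $5,466.15; interest $175.00 → $5,641.15; payment $771.25; balance $4,869.90
Installment 2: opening $4,869.90; interest $175.00 → $5,044.90; payment $771.25; balance $4,273.65
Installment 3: opening $4,273.65; interest $175.00 → $4,448.65; payment $771.25; balance $3,677.40
Installment 4: opening $3,677.40; interest $175.00 → $3,852.40; payment $771.25; balance $3,081.15
Installment 5: opening $3,081.15; interest $175.00 → $3,256.15; payment $771.25; balance $2,484.90
Installment 6: opening $2,484.90; interest $175.00 → $2,659.90; payment $771.25; balance $1,888.65
Installment 7: opening $1,888.65; interest $175.00 → $2,063.65; payment $771.25; balance $1,292.40
Installment 8: opening $1,292.40; interest $175.00 → $1,467.40; payment $771.25; balance $696.15
Installment 9: opening $696.15; interest $175.00 → $871.15; payment $771.25; balance $99.90
Installment 10: opening $99.90; interest $175.00 → $274.90; payment $274.90; balance $0.00
Total interest: $175.00 + $175.00 + $175.00 + $175.00 + $175.00 + $175.00 + $175.00 + $175.00 + $175.00 + $175.00 = $1,750.00

$1,750.00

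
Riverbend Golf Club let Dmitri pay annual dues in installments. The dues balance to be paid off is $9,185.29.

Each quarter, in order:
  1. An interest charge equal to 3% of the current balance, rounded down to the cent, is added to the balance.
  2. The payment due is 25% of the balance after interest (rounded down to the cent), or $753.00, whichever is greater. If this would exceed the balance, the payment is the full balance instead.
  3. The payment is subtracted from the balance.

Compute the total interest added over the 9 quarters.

# | Opening | Interest | Payment | End bal
1 | $9,185.29 | $275.55 | $2,365.21 | $7,095.63
2 | $7,095.63 | $212.86 | $1,827.12 | $5,481.37
3 | $5,481.37 | $164.44 | $1,411.45 | $4,234.36
4 | $4,234.36 | $127.03 | $1,090.34 | $3,271.05
5 | $3,271.05 | $98.13 | $842.29 | $2,526.89
6 | $2,526.89 | $75.80 | $753.00 | $1,849.69
7 | $1,849.69 | $55.49 | $753.00 | $1,152.18
8 | $1,152.18 | $34.56 | $753.00 | $433.74
9 | $433.74 | $13.01 | $446.75 | $0.00
Total interest: $275.55 + $212.86 + $164.44 + $127.03 + $98.13 + $75.80 + $55.49 + $34.56 + $13.01 = $1,056.87

$1,056.87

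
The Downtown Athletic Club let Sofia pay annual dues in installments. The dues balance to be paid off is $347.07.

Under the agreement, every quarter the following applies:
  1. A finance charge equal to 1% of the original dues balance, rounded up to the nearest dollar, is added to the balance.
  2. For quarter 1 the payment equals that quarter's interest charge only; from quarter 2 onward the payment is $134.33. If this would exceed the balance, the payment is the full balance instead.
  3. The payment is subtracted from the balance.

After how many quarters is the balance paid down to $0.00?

Quarter 1: $347.07 +$4.00 interest = $351.07; pay $4.00 → $347.07
Quarter 2: $347.07 +$4.00 interest = $351.07; pay $134.33 → $216.74
Quarter 3: $216.74 +$4.00 interest = $220.74; pay $134.33 → $86.41
Quarter 4: $86.41 +$4.00 interest = $90.41; pay $90.41 → $0.00
Balance reaches $0.00 in quarter 4.

4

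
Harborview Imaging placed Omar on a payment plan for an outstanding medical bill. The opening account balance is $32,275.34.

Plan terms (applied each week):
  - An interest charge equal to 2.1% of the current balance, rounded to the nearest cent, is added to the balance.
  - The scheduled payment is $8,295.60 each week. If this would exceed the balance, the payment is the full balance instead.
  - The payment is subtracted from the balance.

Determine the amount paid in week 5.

Week 1: $32,275.34 +$677.78 interest = $32,953.12; pay $8,295.60 → $24,657.52
Week 2: $24,657.52 +$517.81 interest = $25,175.33; pay $8,295.60 → $16,879.73
Week 3: $16,879.73 +$354.47 interest = $17,234.20; pay $8,295.60 → $8,938.60
Week 4: $8,938.60 +$187.71 interest = $9,126.31; pay $8,295.60 → $830.71
Week 5: $830.71 +$17.44 interest = $848.15; pay $848.15 → $0.00

$848.15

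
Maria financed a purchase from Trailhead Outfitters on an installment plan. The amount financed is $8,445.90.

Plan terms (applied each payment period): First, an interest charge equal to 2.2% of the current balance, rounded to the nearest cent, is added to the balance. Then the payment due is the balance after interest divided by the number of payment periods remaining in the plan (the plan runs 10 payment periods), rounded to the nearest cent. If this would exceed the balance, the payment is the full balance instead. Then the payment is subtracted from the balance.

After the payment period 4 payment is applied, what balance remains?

$5,528.42

Payment period 1: $8,445.90 +$185.81 interest = $8,631.71; pay $863.17 → $7,768.54
Payment period 2: $7,768.54 +$170.91 interest = $7,939.45; pay $882.16 → $7,057.29
Payment period 3: $7,057.29 +$155.26 interest = $7,212.55; pay $901.57 → $6,310.98
Payment period 4: $6,310.98 +$138.84 interest = $6,449.82; pay $921.40 → $5,528.42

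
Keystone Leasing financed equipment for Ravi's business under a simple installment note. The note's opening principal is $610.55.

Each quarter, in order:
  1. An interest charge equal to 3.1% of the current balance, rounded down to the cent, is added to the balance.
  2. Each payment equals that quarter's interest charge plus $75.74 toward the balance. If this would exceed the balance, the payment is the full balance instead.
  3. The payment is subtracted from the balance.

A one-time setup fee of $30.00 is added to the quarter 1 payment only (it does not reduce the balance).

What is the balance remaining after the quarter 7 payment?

Quarter 1: $610.55 +$18.92 interest = $629.47; pay $94.66 (+ $30.00 fee) → $534.81
Quarter 2: $534.81 +$16.57 interest = $551.38; pay $92.31 → $459.07
Quarter 3: $459.07 +$14.23 interest = $473.30; pay $89.97 → $383.33
Quarter 4: $383.33 +$11.88 interest = $395.21; pay $87.62 → $307.59
Quarter 5: $307.59 +$9.53 interest = $317.12; pay $85.27 → $231.85
Quarter 6: $231.85 +$7.18 interest = $239.03; pay $82.92 → $156.11
Quarter 7: $156.11 +$4.83 interest = $160.94; pay $80.57 → $80.37

$80.37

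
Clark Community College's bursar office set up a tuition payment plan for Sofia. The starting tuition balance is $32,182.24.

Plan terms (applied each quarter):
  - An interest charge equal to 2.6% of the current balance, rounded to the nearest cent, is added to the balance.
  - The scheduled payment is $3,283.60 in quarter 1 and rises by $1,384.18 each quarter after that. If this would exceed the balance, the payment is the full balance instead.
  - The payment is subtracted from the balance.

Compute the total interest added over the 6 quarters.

Quarter 1: $32,182.24 +$836.74 interest = $33,018.98; pay $3,283.60 → $29,735.38
Quarter 2: $29,735.38 +$773.12 interest = $30,508.50; pay $4,667.78 → $25,840.72
Quarter 3: $25,840.72 +$671.86 interest = $26,512.58; pay $6,051.96 → $20,460.62
Quarter 4: $20,460.62 +$531.98 interest = $20,992.60; pay $7,436.14 → $13,556.46
Quarter 5: $13,556.46 +$352.47 interest = $13,908.93; pay $8,820.32 → $5,088.61
Quarter 6: $5,088.61 +$132.30 interest = $5,220.91; pay $5,220.91 → $0.00
Total interest: $836.74 + $773.12 + $671.86 + $531.98 + $352.47 + $132.30 = $3,298.47

$3,298.47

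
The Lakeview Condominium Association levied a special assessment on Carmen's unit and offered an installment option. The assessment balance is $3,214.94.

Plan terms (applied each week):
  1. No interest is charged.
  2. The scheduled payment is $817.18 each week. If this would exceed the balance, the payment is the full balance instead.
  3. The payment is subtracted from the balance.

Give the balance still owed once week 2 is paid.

$1,580.58

Week 1: $3,214.94 − $817.18 → $2,397.76
Week 2: $2,397.76 − $817.18 → $1,580.58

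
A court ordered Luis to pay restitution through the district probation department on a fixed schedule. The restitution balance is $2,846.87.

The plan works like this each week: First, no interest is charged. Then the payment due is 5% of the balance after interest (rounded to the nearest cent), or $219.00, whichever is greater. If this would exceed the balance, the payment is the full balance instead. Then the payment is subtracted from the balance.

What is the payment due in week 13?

$218.87

Week 1: opening $2,846.87; payment $219.00; balance $2,627.87
Week 2: opening $2,627.87; payment $219.00; balance $2,408.87
Week 3: opening $2,408.87; payment $219.00; balance $2,189.87
Week 4: opening $2,189.87; payment $219.00; balance $1,970.87
Week 5: opening $1,970.87; payment $219.00; balance $1,751.87
Week 6: opening $1,751.87; payment $219.00; balance $1,532.87
Week 7: opening $1,532.87; payment $219.00; balance $1,313.87
Week 8: opening $1,313.87; payment $219.00; balance $1,094.87
Week 9: opening $1,094.87; payment $219.00; balance $875.87
Week 10: opening $875.87; payment $219.00; balance $656.87
Week 11: opening $656.87; payment $219.00; balance $437.87
Week 12: opening $437.87; payment $219.00; balance $218.87
Week 13: opening $218.87; payment $218.87; balance $0.00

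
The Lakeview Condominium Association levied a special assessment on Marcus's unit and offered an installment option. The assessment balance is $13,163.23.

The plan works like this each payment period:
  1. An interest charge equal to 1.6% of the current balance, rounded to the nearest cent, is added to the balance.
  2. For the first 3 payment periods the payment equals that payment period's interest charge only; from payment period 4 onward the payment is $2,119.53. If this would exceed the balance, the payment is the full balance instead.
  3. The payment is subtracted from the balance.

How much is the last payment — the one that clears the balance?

Payment period 1: opening $13,163.23; interest $210.61 → $13,373.84; payment $210.61; balance $13,163.23
Payment period 2: opening $13,163.23; interest $210.61 → $13,373.84; payment $210.61; balance $13,163.23
Payment period 3: opening $13,163.23; interest $210.61 → $13,373.84; payment $210.61; balance $13,163.23
Payment period 4: opening $13,163.23; interest $210.61 → $13,373.84; payment $2,119.53; balance $11,254.31
Payment period 5: opening $11,254.31; interest $180.07 → $11,434.38; payment $2,119.53; balance $9,314.85
Payment period 6: opening $9,314.85; interest $149.04 → $9,463.89; payment $2,119.53; balance $7,344.36
Payment period 7: opening $7,344.36; interest $117.51 → $7,461.87; payment $2,119.53; balance $5,342.34
Payment period 8: opening $5,342.34; interest $85.48 → $5,427.82; payment $2,119.53; balance $3,308.29
Payment period 9: opening $3,308.29; interest $52.93 → $3,361.22; payment $2,119.53; balance $1,241.69
Payment period 10: opening $1,241.69; interest $19.87 → $1,261.56; payment $1,261.56; balance $0.00

$1,261.56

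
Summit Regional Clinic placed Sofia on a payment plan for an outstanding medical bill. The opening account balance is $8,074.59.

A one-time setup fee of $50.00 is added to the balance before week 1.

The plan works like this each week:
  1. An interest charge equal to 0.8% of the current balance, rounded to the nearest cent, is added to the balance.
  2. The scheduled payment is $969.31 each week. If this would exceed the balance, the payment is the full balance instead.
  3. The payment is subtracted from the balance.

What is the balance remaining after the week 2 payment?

Week 1: opening $8,124.59; interest $65.00 → $8,189.59; payment $969.31; balance $7,220.28
Week 2: opening $7,220.28; interest $57.76 → $7,278.04; payment $969.31; balance $6,308.73

$6,308.73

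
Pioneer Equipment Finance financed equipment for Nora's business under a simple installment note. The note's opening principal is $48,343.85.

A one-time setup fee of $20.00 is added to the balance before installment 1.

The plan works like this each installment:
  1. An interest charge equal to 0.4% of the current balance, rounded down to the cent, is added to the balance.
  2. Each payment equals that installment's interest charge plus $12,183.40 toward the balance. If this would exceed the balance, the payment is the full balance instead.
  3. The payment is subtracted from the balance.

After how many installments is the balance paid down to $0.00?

Installment 1: opening $48,363.85; interest $193.45 → $48,557.30; payment $12,376.85; balance $36,180.45
Installment 2: opening $36,180.45; interest $144.72 → $36,325.17; payment $12,328.12; balance $23,997.05
Installment 3: opening $23,997.05; interest $95.98 → $24,093.03; payment $12,279.38; balance $11,813.65
Installment 4: opening $11,813.65; interest $47.25 → $11,860.90; payment $11,860.90; balance $0.00
Balance reaches $0.00 in installment 4.

4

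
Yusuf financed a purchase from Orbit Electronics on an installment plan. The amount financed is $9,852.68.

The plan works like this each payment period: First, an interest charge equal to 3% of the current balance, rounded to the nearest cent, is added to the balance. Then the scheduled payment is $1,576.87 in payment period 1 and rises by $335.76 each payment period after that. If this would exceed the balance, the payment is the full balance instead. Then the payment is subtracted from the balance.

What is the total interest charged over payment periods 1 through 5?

$979.56

Payment period 1: opening $9,852.68; interest $295.58 → $10,148.26; payment $1,576.87; balance $8,571.39
Payment period 2: opening $8,571.39; interest $257.14 → $8,828.53; payment $1,912.63; balance $6,915.90
Payment period 3: opening $6,915.90; interest $207.48 → $7,123.38; payment $2,248.39; balance $4,874.99
Payment period 4: opening $4,874.99; interest $146.25 → $5,021.24; payment $2,584.15; balance $2,437.09
Payment period 5: opening $2,437.09; interest $73.11 → $2,510.20; payment $2,510.20; balance $0.00
Total interest: $295.58 + $257.14 + $207.48 + $146.25 + $73.11 = $979.56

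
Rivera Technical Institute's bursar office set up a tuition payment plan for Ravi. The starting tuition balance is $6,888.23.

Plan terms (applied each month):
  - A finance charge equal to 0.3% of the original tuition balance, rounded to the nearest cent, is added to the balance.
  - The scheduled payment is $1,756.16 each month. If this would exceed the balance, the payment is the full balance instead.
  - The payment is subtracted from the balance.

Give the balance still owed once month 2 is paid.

$3,417.23

Month 1: opening $6,888.23; interest $20.66 → $6,908.89; payment $1,756.16; balance $5,152.73
Month 2: opening $5,152.73; interest $20.66 → $5,173.39; payment $1,756.16; balance $3,417.23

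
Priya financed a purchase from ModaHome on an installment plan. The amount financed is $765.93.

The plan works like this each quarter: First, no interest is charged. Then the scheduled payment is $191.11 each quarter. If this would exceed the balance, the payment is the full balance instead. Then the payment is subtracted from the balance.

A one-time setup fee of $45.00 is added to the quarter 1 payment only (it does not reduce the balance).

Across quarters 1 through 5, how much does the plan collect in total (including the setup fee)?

$810.93

Quarter 1: opening $765.93; payment $191.11 (+ $45.00 fee); balance $574.82
Quarter 2: opening $574.82; payment $191.11; balance $383.71
Quarter 3: opening $383.71; payment $191.11; balance $192.60
Quarter 4: opening $192.60; payment $191.11; balance $1.49
Quarter 5: opening $1.49; payment $1.49; balance $0.00
Total paid: $810.93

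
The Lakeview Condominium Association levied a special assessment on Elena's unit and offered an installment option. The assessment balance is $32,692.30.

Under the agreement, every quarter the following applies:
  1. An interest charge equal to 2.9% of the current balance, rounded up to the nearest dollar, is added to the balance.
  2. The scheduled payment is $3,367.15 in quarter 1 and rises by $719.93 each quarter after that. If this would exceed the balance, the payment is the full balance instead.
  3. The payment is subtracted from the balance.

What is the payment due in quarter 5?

$6,246.87

# | Opening | Interest | Payment | End bal
1 | $32,692.30 | $949.00 | $3,367.15 | $30,274.15
2 | $30,274.15 | $878.00 | $4,087.08 | $27,065.07
3 | $27,065.07 | $785.00 | $4,807.01 | $23,043.06
4 | $23,043.06 | $669.00 | $5,526.94 | $18,185.12
5 | $18,185.12 | $528.00 | $6,246.87 | $12,466.25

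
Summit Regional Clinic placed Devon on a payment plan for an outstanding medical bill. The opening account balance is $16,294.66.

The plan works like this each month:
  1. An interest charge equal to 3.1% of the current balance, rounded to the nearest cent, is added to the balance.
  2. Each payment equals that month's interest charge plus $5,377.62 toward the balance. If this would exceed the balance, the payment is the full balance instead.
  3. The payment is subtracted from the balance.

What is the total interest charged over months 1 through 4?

$1,020.30

Month 1: $16,294.66 +$505.13 interest = $16,799.79; pay $5,882.75 → $10,917.04
Month 2: $10,917.04 +$338.43 interest = $11,255.47; pay $5,716.05 → $5,539.42
Month 3: $5,539.42 +$171.72 interest = $5,711.14; pay $5,549.34 → $161.80
Month 4: $161.80 +$5.02 interest = $166.82; pay $166.82 → $0.00
Total interest: $505.13 + $338.43 + $171.72 + $5.02 = $1,020.30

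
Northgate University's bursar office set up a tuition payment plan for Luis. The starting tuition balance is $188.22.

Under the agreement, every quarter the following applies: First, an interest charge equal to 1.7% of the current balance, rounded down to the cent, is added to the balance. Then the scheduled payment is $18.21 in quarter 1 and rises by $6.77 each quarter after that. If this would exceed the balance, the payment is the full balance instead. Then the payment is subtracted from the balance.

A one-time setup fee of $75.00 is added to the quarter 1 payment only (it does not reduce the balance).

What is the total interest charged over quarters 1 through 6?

Quarter 1: opening $188.22; interest $3.19 → $191.41; payment $18.21 (+ $75.00 fee); balance $173.20
Quarter 2: opening $173.20; interest $2.94 → $176.14; payment $24.98; balance $151.16
Quarter 3: opening $151.16; interest $2.56 → $153.72; payment $31.75; balance $121.97
Quarter 4: opening $121.97; interest $2.07 → $124.04; payment $38.52; balance $85.52
Quarter 5: opening $85.52; interest $1.45 → $86.97; payment $45.29; balance $41.68
Quarter 6: opening $41.68; interest $0.70 → $42.38; payment $42.38; balance $0.00
Total interest: $3.19 + $2.94 + $2.56 + $2.07 + $1.45 + $0.70 = $12.91

$12.91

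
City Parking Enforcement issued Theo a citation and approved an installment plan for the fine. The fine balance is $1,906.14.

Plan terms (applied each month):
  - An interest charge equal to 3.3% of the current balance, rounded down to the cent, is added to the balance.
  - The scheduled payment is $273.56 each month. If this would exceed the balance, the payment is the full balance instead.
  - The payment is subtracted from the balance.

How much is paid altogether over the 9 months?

$2,201.70

# | Opening | Interest | Payment | End bal
1 | $1,906.14 | $62.90 | $273.56 | $1,695.48
2 | $1,695.48 | $55.95 | $273.56 | $1,477.87
3 | $1,477.87 | $48.76 | $273.56 | $1,253.07
4 | $1,253.07 | $41.35 | $273.56 | $1,020.86
5 | $1,020.86 | $33.68 | $273.56 | $780.98
6 | $780.98 | $25.77 | $273.56 | $533.19
7 | $533.19 | $17.59 | $273.56 | $277.22
8 | $277.22 | $9.14 | $273.56 | $12.80
9 | $12.80 | $0.42 | $13.22 | $0.00
Total paid: $2,201.70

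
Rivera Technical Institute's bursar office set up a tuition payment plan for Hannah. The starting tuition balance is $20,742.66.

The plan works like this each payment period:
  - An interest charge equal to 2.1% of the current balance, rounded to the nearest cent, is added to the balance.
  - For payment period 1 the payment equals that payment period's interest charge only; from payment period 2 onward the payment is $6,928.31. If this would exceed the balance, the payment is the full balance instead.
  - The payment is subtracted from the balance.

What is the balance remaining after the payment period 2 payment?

Payment period 1: $20,742.66 +$435.60 interest = $21,178.26; pay $435.60 → $20,742.66
Payment period 2: $20,742.66 +$435.60 interest = $21,178.26; pay $6,928.31 → $14,249.95

$14,249.95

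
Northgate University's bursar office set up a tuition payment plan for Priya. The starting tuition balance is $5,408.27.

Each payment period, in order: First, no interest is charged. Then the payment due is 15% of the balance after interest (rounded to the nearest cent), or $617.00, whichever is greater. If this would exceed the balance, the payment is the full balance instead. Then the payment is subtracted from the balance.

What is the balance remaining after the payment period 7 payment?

# | Opening | Payment | End bal
1 | $5,408.27 | $811.24 | $4,597.03
2 | $4,597.03 | $689.55 | $3,907.48
3 | $3,907.48 | $617.00 | $3,290.48
4 | $3,290.48 | $617.00 | $2,673.48
5 | $2,673.48 | $617.00 | $2,056.48
6 | $2,056.48 | $617.00 | $1,439.48
7 | $1,439.48 | $617.00 | $822.48

$822.48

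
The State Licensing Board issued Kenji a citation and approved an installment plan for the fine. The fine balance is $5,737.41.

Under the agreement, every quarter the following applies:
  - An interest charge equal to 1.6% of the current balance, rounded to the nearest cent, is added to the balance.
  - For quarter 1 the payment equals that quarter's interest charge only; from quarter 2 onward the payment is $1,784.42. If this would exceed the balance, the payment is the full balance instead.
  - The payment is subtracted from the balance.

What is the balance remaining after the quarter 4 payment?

$577.87

Quarter 1: $5,737.41 +$91.80 interest = $5,829.21; pay $91.80 → $5,737.41
Quarter 2: $5,737.41 +$91.80 interest = $5,829.21; pay $1,784.42 → $4,044.79
Quarter 3: $4,044.79 +$64.72 interest = $4,109.51; pay $1,784.42 → $2,325.09
Quarter 4: $2,325.09 +$37.20 interest = $2,362.29; pay $1,784.42 → $577.87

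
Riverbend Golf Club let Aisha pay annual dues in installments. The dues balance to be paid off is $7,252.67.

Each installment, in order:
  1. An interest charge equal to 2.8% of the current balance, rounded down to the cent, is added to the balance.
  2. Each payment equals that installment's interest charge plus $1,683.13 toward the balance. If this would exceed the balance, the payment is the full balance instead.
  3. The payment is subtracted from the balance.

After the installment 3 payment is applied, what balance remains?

$2,203.28

Installment 1: $7,252.67 +$203.07 interest = $7,455.74; pay $1,886.20 → $5,569.54
Installment 2: $5,569.54 +$155.94 interest = $5,725.48; pay $1,839.07 → $3,886.41
Installment 3: $3,886.41 +$108.81 interest = $3,995.22; pay $1,791.94 → $2,203.28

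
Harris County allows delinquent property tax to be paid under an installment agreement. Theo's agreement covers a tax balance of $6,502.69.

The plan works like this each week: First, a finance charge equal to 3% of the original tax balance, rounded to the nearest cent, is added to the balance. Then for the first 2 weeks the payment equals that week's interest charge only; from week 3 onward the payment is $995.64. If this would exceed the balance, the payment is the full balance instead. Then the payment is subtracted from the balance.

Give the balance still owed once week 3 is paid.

$5,702.13

Week 1: opening $6,502.69; interest $195.08 → $6,697.77; payment $195.08; balance $6,502.69
Week 2: opening $6,502.69; interest $195.08 → $6,697.77; payment $195.08; balance $6,502.69
Week 3: opening $6,502.69; interest $195.08 → $6,697.77; payment $995.64; balance $5,702.13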